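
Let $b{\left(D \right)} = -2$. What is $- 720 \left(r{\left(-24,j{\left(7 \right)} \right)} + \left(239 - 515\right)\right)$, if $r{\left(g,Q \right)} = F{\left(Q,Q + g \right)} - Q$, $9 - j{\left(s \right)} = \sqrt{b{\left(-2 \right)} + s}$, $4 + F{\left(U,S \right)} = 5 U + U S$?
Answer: $269280 - 1440 \sqrt{5} \approx 2.6606 \cdot 10^{5}$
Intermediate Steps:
$F{\left(U,S \right)} = -4 + 5 U + S U$ ($F{\left(U,S \right)} = -4 + \left(5 U + U S\right) = -4 + \left(5 U + S U\right) = -4 + 5 U + S U$)
$j{\left(s \right)} = 9 - \sqrt{-2 + s}$
$r{\left(g,Q \right)} = -4 + 4 Q + Q \left(Q + g\right)$ ($r{\left(g,Q \right)} = \left(-4 + 5 Q + \left(Q + g\right) Q\right) - Q = \left(-4 + 5 Q + Q \left(Q + g\right)\right) - Q = -4 + 4 Q + Q \left(Q + g\right)$)
$- 720 \left(r{\left(-24,j{\left(7 \right)} \right)} + \left(239 - 515\right)\right) = - 720 \left(\left(-4 + 4 \left(9 - \sqrt{-2 + 7}\right) + \left(9 - \sqrt{-2 + 7}\right) \left(\left(9 - \sqrt{-2 + 7}\right) - 24\right)\right) + \left(239 - 515\right)\right) = - 720 \left(\left(-4 + 4 \left(9 - \sqrt{5}\right) + \left(9 - \sqrt{5}\right) \left(\left(9 - \sqrt{5}\right) - 24\right)\right) + \left(239 - 515\right)\right) = - 720 \left(\left(-4 + \left(36 - 4 \sqrt{5}\right) + \left(9 - \sqrt{5}\right) \left(-15 - \sqrt{5}\right)\right) - 276\right) = - 720 \left(\left(-4 + \left(36 - 4 \sqrt{5}\right) + \left(-15 - \sqrt{5}\right) \left(9 - \sqrt{5}\right)\right) - 276\right) = - 720 \left(\left(32 - 4 \sqrt{5} + \left(-15 - \sqrt{5}\right) \left(9 - \sqrt{5}\right)\right) - 276\right) = - 720 \left(-244 - 4 \sqrt{5} + \left(-15 - \sqrt{5}\right) \left(9 - \sqrt{5}\right)\right) = 175680 + 2880 \sqrt{5} - 720 \left(-15 - \sqrt{5}\right) \left(9 - \sqrt{5}\right)$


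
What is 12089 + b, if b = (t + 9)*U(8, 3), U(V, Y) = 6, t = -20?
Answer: 12023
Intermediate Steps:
b = -66 (b = (-20 + 9)*6 = -11*6 = -66)
12089 + b = 12089 - 66 = 12023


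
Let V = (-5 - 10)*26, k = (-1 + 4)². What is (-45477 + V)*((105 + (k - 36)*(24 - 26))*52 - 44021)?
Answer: 1639882851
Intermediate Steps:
k = 9 (k = 3² = 9)
V = -390 (V = -15*26 = -390)
(-45477 + V)*((105 + (k - 36)*(24 - 26))*52 - 44021) = (-45477 - 390)*((105 + (9 - 36)*(24 - 26))*52 - 44021) = -45867*((105 - 27*(-2))*52 - 44021) = -45867*((105 + 54)*52 - 44021) = -45867*(159*52 - 44021) = -45867*(8268 - 44021) = -45867*(-35753) = 1639882851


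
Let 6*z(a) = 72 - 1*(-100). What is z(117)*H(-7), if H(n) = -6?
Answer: -172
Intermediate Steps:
z(a) = 86/3 (z(a) = (72 - 1*(-100))/6 = (72 + 100)/6 = (⅙)*172 = 86/3)
z(117)*H(-7) = (86/3)*(-6) = -172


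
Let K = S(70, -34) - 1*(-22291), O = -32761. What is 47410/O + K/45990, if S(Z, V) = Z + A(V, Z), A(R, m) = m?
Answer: -481841303/502226130 ≈ -0.95941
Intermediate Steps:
S(Z, V) = 2*Z (S(Z, V) = Z + Z = 2*Z)
K = 22431 (K = 2*70 - 1*(-22291) = 140 + 22291 = 22431)
47410/O + K/45990 = 47410/(-32761) + 22431/45990 = 47410*(-1/32761) + 22431*(1/45990) = -47410/32761 + 7477/15330 = -481841303/502226130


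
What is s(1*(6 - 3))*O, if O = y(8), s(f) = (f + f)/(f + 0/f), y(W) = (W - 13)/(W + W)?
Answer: -5/8 ≈ -0.62500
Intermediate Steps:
y(W) = (-13 + W)/(2*W) (y(W) = (-13 + W)/((2*W)) = (-13 + W)*(1/(2*W)) = (-13 + W)/(2*W))
s(f) = 2 (s(f) = (2*f)/(f + 0) = (2*f)/f = 2)
O = -5/16 (O = (½)*(-13 + 8)/8 = (½)*(⅛)*(-5) = -5/16 ≈ -0.31250)
s(1*(6 - 3))*O = 2*(-5/16) = -5/8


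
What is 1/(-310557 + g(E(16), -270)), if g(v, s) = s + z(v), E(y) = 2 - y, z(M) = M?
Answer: -1/310841 ≈ -3.2171e-6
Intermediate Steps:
g(v, s) = s + v
1/(-310557 + g(E(16), -270)) = 1/(-310557 + (-270 + (2 - 1*16))) = 1/(-310557 + (-270 + (2 - 16))) = 1/(-310557 + (-270 - 14)) = 1/(-310557 - 284) = 1/(-310841) = -1/310841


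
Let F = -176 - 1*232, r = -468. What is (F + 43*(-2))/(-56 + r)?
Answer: 247/262 ≈ 0.94275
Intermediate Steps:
F = -408 (F = -176 - 232 = -408)
(F + 43*(-2))/(-56 + r) = (-408 + 43*(-2))/(-56 - 468) = (-408 - 86)/(-524) = -494*(-1/524) = 247/262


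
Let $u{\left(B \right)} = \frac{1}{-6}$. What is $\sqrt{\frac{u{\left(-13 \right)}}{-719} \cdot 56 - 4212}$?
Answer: $\frac{2 i \sqrt{4899224298}}{2157} \approx 64.9 i$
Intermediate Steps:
$u{\left(B \right)} = - \frac{1}{6}$
$\sqrt{\frac{u{\left(-13 \right)}}{-719} \cdot 56 - 4212} = \sqrt{- \frac{1}{6 \left(-719\right)} 56 - 4212} = \sqrt{\left(- \frac{1}{6}\right) \left(- \frac{1}{719}\right) 56 - 4212} = \sqrt{\frac{1}{4314} \cdot 56 - 4212} = \sqrt{\frac{28}{2157} - 4212} = \sqrt{- \frac{9085256}{2157}} = \frac{2 i \sqrt{4899224298}}{2157}$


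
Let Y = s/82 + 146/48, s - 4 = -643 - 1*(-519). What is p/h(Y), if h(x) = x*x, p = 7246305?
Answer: 7016278294080/2411809 ≈ 2.9091e+6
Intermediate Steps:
s = -120 (s = 4 + (-643 - 1*(-519)) = 4 + (-643 + 519) = 4 - 124 = -120)
Y = 1553/984 (Y = -120/82 + 146/48 = -120*1/82 + 146*(1/48) = -60/41 + 73/24 = 1553/984 ≈ 1.5783)
h(x) = x²
p/h(Y) = 7246305/((1553/984)²) = 7246305/(2411809/968256) = 7246305*(968256/2411809) = 7016278294080/2411809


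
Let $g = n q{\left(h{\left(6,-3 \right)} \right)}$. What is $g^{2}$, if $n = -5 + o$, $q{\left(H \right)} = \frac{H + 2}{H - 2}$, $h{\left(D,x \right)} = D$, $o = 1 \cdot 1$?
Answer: $64$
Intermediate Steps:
$o = 1$
$q{\left(H \right)} = \frac{2 + H}{-2 + H}$
$n = -4$ ($n = -5 + 1 = -4$)
$g = -8$ ($g = - 4 \frac{2 + 6}{-2 + 6} = - 4 \cdot \frac{1}{4} \cdot 8 = \left(-4\right) 2 = -8$)
$g^{2} = \left(-8\right)^{2} = 64$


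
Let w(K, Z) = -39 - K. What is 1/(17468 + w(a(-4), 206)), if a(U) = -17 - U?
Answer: 1/17442 ≈ 5.7333e-5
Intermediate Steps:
1/(17468 + w(a(-4), 206)) = 1/(17468 + (-39 - (-17 - 1*(-4)))) = 1/(17468 + (-39 - (-17 + 4))) = 1/(17468 + (-39 - 1*(-13))) = 1/(17468 + (-39 + 13)) = 1/(17468 - 26) = 1/17442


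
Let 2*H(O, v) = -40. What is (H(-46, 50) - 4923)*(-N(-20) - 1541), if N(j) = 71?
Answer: 7968116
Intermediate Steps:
H(O, v) = -20 (H(O, v) = (½)*(-40) = -20)
(H(-46, 50) - 4923)*(-N(-20) - 1541) = (-20 - 4923)*(-1*71 - 1541) = -4943*(-71 - 1541) = -4943*(-1612) = 7968116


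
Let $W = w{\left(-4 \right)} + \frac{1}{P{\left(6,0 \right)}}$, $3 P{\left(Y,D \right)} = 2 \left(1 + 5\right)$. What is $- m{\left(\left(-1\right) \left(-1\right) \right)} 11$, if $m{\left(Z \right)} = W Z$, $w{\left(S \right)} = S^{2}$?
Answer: $- \frac{715}{4} \approx -178.75$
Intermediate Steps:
$P{\left(Y,D \right)} = 4$ ($P{\left(Y,D \right)} = \frac{2 \left(1 + 5\right)}{3} = \frac{2 \cdot 6}{3} = \frac{1}{3} \cdot 12 = 4$)
$W = \frac{65}{4}$ ($W = \left(-4\right)^{2} + \frac{1}{4} = 16 + \frac{1}{4} = \frac{65}{4} \approx 16.25$)
$m{\left(Z \right)} = \frac{65 Z}{4}$
$- m{\left(\left(-1\right) \left(-1\right) \right)} 11 = - \frac{65 \left(\left(-1\right) \left(-1\right)\right)}{4} \cdot 11 = - \frac{65 \cdot 1}{4} \cdot 11 = \left(-1\right) \frac{65}{4} \cdot 11 = \left(- \frac{65}{4}\right) 11 = - \frac{715}{4}$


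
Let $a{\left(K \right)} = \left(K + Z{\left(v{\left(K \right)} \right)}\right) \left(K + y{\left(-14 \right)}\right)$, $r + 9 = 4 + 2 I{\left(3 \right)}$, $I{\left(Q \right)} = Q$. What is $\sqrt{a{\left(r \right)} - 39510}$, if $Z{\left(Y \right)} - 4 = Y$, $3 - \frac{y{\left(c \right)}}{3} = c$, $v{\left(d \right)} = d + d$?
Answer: $23 i \sqrt{74} \approx 197.85 i$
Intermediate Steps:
$v{\left(d \right)} = 2 d$
$y{\left(c \right)} = 9 - 3 c$
$Z{\left(Y \right)} = 4 + Y$
$r = 1$ ($r = -9 + \left(4 + 2 \cdot 3\right) = -9 + \left(4 + 6\right) = -9 + 10 = 1$)
$a{\left(K \right)} = \left(4 + 3 K\right) \left(51 + K\right)$ ($a{\left(K \right)} = \left(K + \left(4 + 2 K\right)\right) \left(K + \left(9 - -42\right)\right) = \left(4 + 3 K\right) \left(K + \left(9 + 42\right)\right) = \left(4 + 3 K\right) \left(K + 51\right) = \left(4 + 3 K\right) \left(51 + K\right)$)
$\sqrt{a{\left(r \right)} - 39510} = \sqrt{\left(204 + 3 \cdot 1^{2} + 157 \cdot 1\right) - 39510} = \sqrt{\left(204 + 3 \cdot 1 + 157\right) - 39510} = \sqrt{\left(204 + 3 + 157\right) - 39510} = \sqrt{364 - 39510} = \sqrt{-39146} = 23 i \sqrt{74}$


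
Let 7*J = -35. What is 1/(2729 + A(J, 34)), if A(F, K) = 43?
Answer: 1/2772 ≈ 0.00036075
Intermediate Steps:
J = -5 (J = (⅐)*(-35) = -5)
1/(2729 + A(J, 34)) = 1/(2729 + 43) = 1/2772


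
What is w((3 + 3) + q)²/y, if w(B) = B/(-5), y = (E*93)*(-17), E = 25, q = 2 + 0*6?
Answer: -64/988125 ≈ -6.4769e-5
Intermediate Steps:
q = 2 (q = 2 + 0 = 2)
y = -39525 (y = (25*93)*(-17) = 2325*(-17) = -39525)
w(B) = -B/5 (w(B) = B*(-⅕) = -B/5)
w((3 + 3) + q)²/y = (-((3 + 3) + 2)/5)²/(-39525) = (-(6 + 2)/5)²*(-1/39525) = (-⅕*8)²*(-1/39525) = (-8/5)²*(-1/39525) = (64/25)*(-1/39525) = -64/988125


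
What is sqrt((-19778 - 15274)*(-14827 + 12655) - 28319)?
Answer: 5*sqrt(3044185) ≈ 8723.8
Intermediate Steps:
sqrt((-19778 - 15274)*(-14827 + 12655) - 28319) = sqrt(-35052*(-2172) - 28319) = sqrt(76132944 - 28319) = sqrt(76104625) = 5*sqrt(3044185)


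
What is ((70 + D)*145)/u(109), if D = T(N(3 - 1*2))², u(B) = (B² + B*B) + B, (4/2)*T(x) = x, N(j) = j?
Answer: 40745/95484 ≈ 0.42672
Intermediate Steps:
T(x) = x/2
u(B) = B + 2*B² (u(B) = (B² + B²) + B = 2*B² + B = B + 2*B²)
D = ¼ (D = ((3 - 1*2)/2)² = ((3 - 2)/2)² = ((½)*1)² = (½)² = ¼ ≈ 0.25000)
((70 + D)*145)/u(109) = ((70 + ¼)*145)/((109*(1 + 2*109))) = ((281/4)*145)/((109*(1 + 218))) = 40745/(4*((109*219))) = (40745/4)/23871 = (40745/4)*(1/23871) = 40745/95484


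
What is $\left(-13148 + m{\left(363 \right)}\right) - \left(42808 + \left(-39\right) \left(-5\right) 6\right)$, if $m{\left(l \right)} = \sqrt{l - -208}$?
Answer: $-57126 + \sqrt{571} \approx -57102.0$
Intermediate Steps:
$m{\left(l \right)} = \sqrt{208 + l}$ ($m{\left(l \right)} = \sqrt{l + 208} = \sqrt{208 + l}$)
$\left(-13148 + m{\left(363 \right)}\right) - \left(42808 + \left(-39\right) \left(-5\right) 6\right) = \left(-13148 + \sqrt{208 + 363}\right) - \left(42808 + \left(-39\right) \left(-5\right) 6\right) = \left(-13148 + \sqrt{571}\right) - \left(42808 + 195 \cdot 6\right) = \left(-13148 + \sqrt{571}\right) - 43978 = -57126 + \sqrt{571}$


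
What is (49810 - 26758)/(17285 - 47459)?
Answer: -3842/5029 ≈ -0.76397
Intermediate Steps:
(49810 - 26758)/(17285 - 47459) = 23052/(-30174) = 23052*(-1/30174) = -3842/5029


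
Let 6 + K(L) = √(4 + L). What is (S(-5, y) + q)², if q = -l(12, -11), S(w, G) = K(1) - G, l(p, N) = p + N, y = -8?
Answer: (1 + √5)² ≈ 10.472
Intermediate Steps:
l(p, N) = N + p
K(L) = -6 + √(4 + L)
S(w, G) = -6 + √5 - G (S(w, G) = (-6 + √(4 + 1)) - G = (-6 + √5) - G = -6 + √5 - G)
q = -1 (q = -(-11 + 12) = -1*1 = -1)
(S(-5, y) + q)² = ((-6 + √5 - 1*(-8)) - 1)² = ((-6 + √5 + 8) - 1)² = ((2 + √5) - 1)² = (1 + √5)²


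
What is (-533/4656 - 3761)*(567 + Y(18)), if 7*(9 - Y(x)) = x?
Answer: -11715360081/5432 ≈ -2.1567e+6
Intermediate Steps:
Y(x) = 9 - x/7
(-533/4656 - 3761)*(567 + Y(18)) = (-533/4656 - 3761)*(567 + (9 - 1/7*18)) = (-533*1/4656 - 3761)*(567 + (9 - 18/7)) = (-533/4656 - 3761)*(567 + 45/7) = -17511749/4656*4014/7 = -11715360081/5432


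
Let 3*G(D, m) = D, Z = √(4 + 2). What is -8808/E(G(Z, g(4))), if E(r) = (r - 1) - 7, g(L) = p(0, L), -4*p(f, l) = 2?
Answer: 105696/95 + 4404*√6/95 ≈ 1226.1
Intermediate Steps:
p(f, l) = -½ (p(f, l) = -¼*2 = -½)
g(L) = -½
Z = √6 ≈ 2.4495
G(D, m) = D/3
E(r) = -8 + r (E(r) = (-1 + r) - 7 = -8 + r)
-8808/E(G(Z, g(4))) = -8808/(-8 + √6/3)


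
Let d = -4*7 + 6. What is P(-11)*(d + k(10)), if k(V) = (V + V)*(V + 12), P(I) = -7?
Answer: -2926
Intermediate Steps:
k(V) = 2*V*(12 + V) (k(V) = (2*V)*(12 + V) = 2*V*(12 + V))
d = -22 (d = -28 + 6 = -22)
P(-11)*(d + k(10)) = -7*(-22 + 2*10*(12 + 10)) = -7*(-22 + 2*10*22) = -7*(-22 + 440) = -7*418 = -2926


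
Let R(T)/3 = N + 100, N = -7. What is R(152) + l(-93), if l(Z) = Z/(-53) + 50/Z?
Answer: 1381190/4929 ≈ 280.22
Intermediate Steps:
R(T) = 279 (R(T) = 3*(-7 + 100) = 3*93 = 279)
l(Z) = 50/Z - Z/53 (l(Z) = Z*(-1/53) + 50/Z = -Z/53 + 50/Z = 50/Z - Z/53)
R(152) + l(-93) = 279 + (50/(-93) - 1/53*(-93)) = 279 + (50*(-1/93) + 93/53) = 279 + (-50/93 + 93/53) = 279 + 5999/4929 = 1381190/4929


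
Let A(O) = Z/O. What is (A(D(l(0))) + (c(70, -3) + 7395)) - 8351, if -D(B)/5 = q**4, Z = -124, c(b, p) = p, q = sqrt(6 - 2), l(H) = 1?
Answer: -19149/20 ≈ -957.45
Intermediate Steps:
q = 2 (q = sqrt(4) = 2)
D(B) = -80 (D(B) = -5*2**4 = -5*16 = -80)
A(O) = -124/O
(A(D(l(0))) + (c(70, -3) + 7395)) - 8351 = (-124/(-80) + (-3 + 7395)) - 8351 = (-124*(-1/80) + 7392) - 8351 = (31/20 + 7392) - 8351 = 147871/20 - 8351 = -19149/20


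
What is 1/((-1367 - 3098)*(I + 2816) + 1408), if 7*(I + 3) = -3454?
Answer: -7/72488349 ≈ -9.6567e-8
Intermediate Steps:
I = -3475/7 (I = -3 + (⅐)*(-3454) = -3 - 3454/7 = -3475/7 ≈ -496.43)
1/((-1367 - 3098)*(I + 2816) + 1408) = 1/((-1367 - 3098)*(-3475/7 + 2816) + 1408) = 1/(-4465*16237/7 + 1408) = 1/(-72498205/7 + 1408) = 1/(-72488349/7) = -7/72488349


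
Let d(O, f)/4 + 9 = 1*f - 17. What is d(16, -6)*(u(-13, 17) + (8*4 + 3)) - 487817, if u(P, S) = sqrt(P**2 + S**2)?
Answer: -492297 - 128*sqrt(458) ≈ -4.9504e+5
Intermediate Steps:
d(O, f) = -104 + 4*f (d(O, f) = -36 + 4*(1*f - 17) = -36 + 4*(f - 17) = -36 + 4*(-17 + f) = -36 + (-68 + 4*f) = -104 + 4*f)
d(16, -6)*(u(-13, 17) + (8*4 + 3)) - 487817 = (-104 + 4*(-6))*(sqrt((-13)**2 + 17**2) + (8*4 + 3)) - 487817 = (-104 - 24)*(sqrt(169 + 289) + (32 + 3)) - 487817 = -128*(sqrt(458) + 35) - 487817 = -128*(35 + sqrt(458)) - 487817 = (-4480 - 128*sqrt(458)) - 487817 = -492297 - 128*sqrt(458)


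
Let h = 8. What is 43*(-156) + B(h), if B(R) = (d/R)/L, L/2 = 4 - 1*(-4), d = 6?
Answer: -429309/64 ≈ -6708.0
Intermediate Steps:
L = 16 (L = 2*(4 - 1*(-4)) = 2*(4 + 4) = 2*8 = 16)
B(R) = 3/(8*R) (B(R) = (6/R)/16 = (6/R)*(1/16) = 3/(8*R))
43*(-156) + B(h) = 43*(-156) + (3/8)/8 = -6708 + (3/8)*(1/8) = -6708 + 3/64 = -429309/64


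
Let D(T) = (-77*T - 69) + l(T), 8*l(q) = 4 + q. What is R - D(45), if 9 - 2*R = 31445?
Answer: -97521/8 ≈ -12190.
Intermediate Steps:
R = -15718 (R = 9/2 - 1/2*31445 = 9/2 - 31445/2 = -15718)
l(q) = 1/2 + q/8 (l(q) = (4 + q)/8 = 1/2 + q/8)
D(T) = -137/2 - 615*T/8 (D(T) = (-77*T - 69) + (1/2 + T/8) = (-69 - 77*T) + (1/2 + T/8) = -137/2 - 615*T/8)
R - D(45) = -15718 - (-137/2 - 615/8*45) = -15718 - (-137/2 - 27675/8) = -15718 - 1*(-28223/8) = -15718 + 28223/8 = -97521/8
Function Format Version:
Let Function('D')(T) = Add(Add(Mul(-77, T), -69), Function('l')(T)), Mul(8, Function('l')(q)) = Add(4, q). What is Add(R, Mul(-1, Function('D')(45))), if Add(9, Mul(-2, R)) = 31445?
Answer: Rational(-97521, 8) ≈ -12190.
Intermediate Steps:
R = -15718 (R = Add(Rational(9, 2), Mul(Rational(-1, 2), 31445)) = Add(Rational(9, 2), Rational(-31445, 2)) = -15718)
Function('l')(q) = Add(Rational(1, 2), Mul(Rational(1, 8), q)) (Function('l')(q) = Mul(Rational(1, 8), Add(4, q)) = Add(Rational(1, 2), Mul(Rational(1, 8), q)))
Function('D')(T) = Add(Rational(-137, 2), Mul(Rational(-615, 8), T)) (Function('D')(T) = Add(Add(Mul(-77, T), -69), Add(Rational(1, 2), Mul(Rational(1, 8), T))) = Add(Add(-69, Mul(-77, T)), Add(Rational(1, 2), Mul(Rational(1, 8), T))) = Add(Rational(-137, 2), Mul(Rational(-615, 8), T)))
Add(R, Mul(-1, Function('D')(45))) = Add(-15718, Mul(-1, Add(Rational(-137, 2), Mul(Rational(-615, 8), 45)))) = Add(-15718, Mul(-1, Add(Rational(-137, 2), Rational(-27675, 8)))) = Add(-15718, Mul(-1, Rational(-28223, 8))) = Add(-15718, Rational(28223, 8)) = Rational(-97521, 8)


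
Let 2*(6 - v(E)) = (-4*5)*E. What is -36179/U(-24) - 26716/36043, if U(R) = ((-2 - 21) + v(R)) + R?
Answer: 1296492501/10128083 ≈ 128.01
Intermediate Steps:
v(E) = 6 + 10*E (v(E) = 6 - (-4*5)*E/2 = 6 - (-10)*E = 6 + 10*E)
U(R) = -17 + 11*R (U(R) = ((-2 - 21) + (6 + 10*R)) + R = (-23 + (6 + 10*R)) + R = (-17 + 10*R) + R = -17 + 11*R)
-36179/U(-24) - 26716/36043 = -36179/(-17 + 11*(-24)) - 26716/36043 = -36179/(-17 - 264) - 26716*1/36043 = -36179/(-281) - 26716/36043 = -36179*(-1/281) - 26716/36043 = 36179/281 - 26716/36043 = 1296492501/10128083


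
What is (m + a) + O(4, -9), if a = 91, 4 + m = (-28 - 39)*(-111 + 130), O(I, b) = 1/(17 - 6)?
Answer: -13045/11 ≈ -1185.9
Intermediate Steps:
O(I, b) = 1/11
m = -1277 (m = -4 + (-28 - 39)*(-111 + 130) = -4 - 67*19 = -4 - 1273 = -1277)
(m + a) + O(4, -9) = (-1277 + 91) + 1/11 = -1186 + 1/11 = -13045/11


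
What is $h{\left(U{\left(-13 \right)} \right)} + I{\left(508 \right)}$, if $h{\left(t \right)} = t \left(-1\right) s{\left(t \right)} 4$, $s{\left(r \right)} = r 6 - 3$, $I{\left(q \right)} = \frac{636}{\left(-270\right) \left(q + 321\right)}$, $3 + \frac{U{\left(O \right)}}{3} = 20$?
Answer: $- \frac{2305896766}{37305} \approx -61812.0$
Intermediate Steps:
$U{\left(O \right)} = 51$ ($U{\left(O \right)} = -9 + 3 \cdot 20 = -9 + 60 = 51$)
$I{\left(q \right)} = \frac{636}{-86670 - 270 q}$ ($I{\left(q \right)} = \frac{636}{\left(-270\right) \left(321 + q\right)} = \frac{636}{-86670 - 270 q}$)
$s{\left(r \right)} = -3 + 6 r$ ($s{\left(r \right)} = 6 r - 3 = -3 + 6 r$)
$h{\left(t \right)} = - 4 t \left(-3 + 6 t\right)$ ($h{\left(t \right)} = t \left(-1\right) \left(-3 + 6 t\right) 4 = - t \left(-3 + 6 t\right) 4 = - 4 t \left(-3 + 6 t\right)$)
$h{\left(U{\left(-13 \right)} \right)} + I{\left(508 \right)} = 12 \cdot 51 \left(1 - 102\right) - \frac{106}{14445 + 45 \cdot 508} = 12 \cdot 51 \left(1 - 102\right) - \frac{106}{14445 + 22860} = 12 \cdot 51 \left(-101\right) - \frac{106}{37305} = -61812 - \frac{106}{37305} = - \frac{2305896766}{37305}$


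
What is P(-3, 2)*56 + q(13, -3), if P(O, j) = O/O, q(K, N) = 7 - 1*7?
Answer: 56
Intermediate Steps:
q(K, N) = 0 (q(K, N) = 7 - 7 = 0)
P(O, j) = 1
P(-3, 2)*56 + q(13, -3) = 1*56 + 0 = 56 + 0 = 56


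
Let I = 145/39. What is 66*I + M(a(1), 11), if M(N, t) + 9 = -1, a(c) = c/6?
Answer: 3060/13 ≈ 235.38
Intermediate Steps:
a(c) = c/6 (a(c) = c*(1/6) = c/6)
M(N, t) = -10 (M(N, t) = -9 - 1 = -10)
I = 145/39 (I = 145*(1/39) = 145/39 ≈ 3.7179)
66*I + M(a(1), 11) = 66*(145/39) - 10 = 3190/13 - 10 = 3060/13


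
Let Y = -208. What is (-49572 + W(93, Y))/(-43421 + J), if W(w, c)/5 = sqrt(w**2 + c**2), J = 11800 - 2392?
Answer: 49572/34013 - 5*sqrt(51913)/34013 ≈ 1.4239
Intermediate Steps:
J = 9408
W(w, c) = 5*sqrt(c**2 + w**2) (W(w, c) = 5*sqrt(w**2 + c**2) = 5*sqrt(c**2 + w**2))
(-49572 + W(93, Y))/(-43421 + J) = (-49572 + 5*sqrt((-208)**2 + 93**2))/(-43421 + 9408) = (-49572 + 5*sqrt(43264 + 8649))/(-34013) = (-49572 + 5*sqrt(51913))*(-1/34013) = 49572/34013 - 5*sqrt(51913)/34013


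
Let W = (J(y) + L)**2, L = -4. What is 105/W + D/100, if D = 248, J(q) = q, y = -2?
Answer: 1619/300 ≈ 5.3967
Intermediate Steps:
W = 36 (W = (-2 - 4)**2 = (-6)**2 = 36)
105/W + D/100 = 105/36 + 248/100 = 105*(1/36) + 248*(1/100) = 35/12 + 62/25 = 1619/300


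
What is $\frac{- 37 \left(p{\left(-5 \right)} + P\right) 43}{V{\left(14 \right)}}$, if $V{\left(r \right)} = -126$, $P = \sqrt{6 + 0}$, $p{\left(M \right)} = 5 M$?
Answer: $- \frac{39775}{126} + \frac{1591 \sqrt{6}}{126} \approx -284.75$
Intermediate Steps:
$P = \sqrt{6} \approx 2.4495$
$\frac{- 37 \left(p{\left(-5 \right)} + P\right) 43}{V{\left(14 \right)}} = \frac{- 37 \left(5 \left(-5\right) + \sqrt{6}\right) 43}{-126} = - 37 \left(-25 + \sqrt{6}\right) 43 \left(- \frac{1}{126}\right) = \left(925 - 37 \sqrt{6}\right) 43 \left(- \frac{1}{126}\right) = \left(39775 - 1591 \sqrt{6}\right) \left(- \frac{1}{126}\right) = - \frac{39775}{126} + \frac{1591 \sqrt{6}}{126}$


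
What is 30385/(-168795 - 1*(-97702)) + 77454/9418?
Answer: 2610135646/334776937 ≈ 7.7966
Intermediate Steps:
30385/(-168795 - 1*(-97702)) + 77454/9418 = 30385/(-168795 + 97702) + 77454*(1/9418) = 30385/(-71093) + 38727/4709 = 30385*(-1/71093) + 38727/4709 = -30385/71093 + 38727/4709 = 2610135646/334776937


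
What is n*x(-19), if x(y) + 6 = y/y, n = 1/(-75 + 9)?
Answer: 5/66 ≈ 0.075758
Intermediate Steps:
n = -1/66 (n = 1/(-66) = -1/66 ≈ -0.015152)
x(y) = -5 (x(y) = -6 + y/y = -6 + 1 = -5)
n*x(-19) = -1/66*(-5) = 5/66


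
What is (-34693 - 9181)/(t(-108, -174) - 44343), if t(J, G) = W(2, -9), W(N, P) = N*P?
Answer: 43874/44361 ≈ 0.98902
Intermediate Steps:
t(J, G) = -18 (t(J, G) = 2*(-9) = -18)
(-34693 - 9181)/(t(-108, -174) - 44343) = (-34693 - 9181)/(-18 - 44343) = -43874/(-44361) = -43874*(-1/44361) = 43874/44361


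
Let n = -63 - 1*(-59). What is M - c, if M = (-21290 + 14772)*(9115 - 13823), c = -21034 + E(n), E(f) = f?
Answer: 30707782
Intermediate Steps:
n = -4 (n = -63 + 59 = -4)
c = -21038 (c = -21034 - 4 = -21038)
M = 30686744 (M = -6518*(-4708) = 30686744)
M - c = 30686744 - 1*(-21038) = 30686744 + 21038 = 30707782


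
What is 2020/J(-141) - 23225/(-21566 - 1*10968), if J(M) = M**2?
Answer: 527454905/646808454 ≈ 0.81547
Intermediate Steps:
2020/J(-141) - 23225/(-21566 - 1*10968) = 2020/((-141)**2) - 23225/(-21566 - 1*10968) = 2020/19881 - 23225/(-21566 - 10968) = 2020*(1/19881) - 23225/(-32534) = 2020/19881 - 23225*(-1/32534) = 2020/19881 + 23225/32534 = 527454905/646808454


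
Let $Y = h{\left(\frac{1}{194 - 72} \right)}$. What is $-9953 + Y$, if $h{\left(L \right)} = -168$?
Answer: $-10121$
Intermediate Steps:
$Y = -168$
$-9953 + Y = -9953 - 168 = -10121$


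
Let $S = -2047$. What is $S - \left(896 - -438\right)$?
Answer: $-3381$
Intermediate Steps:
$S - \left(896 - -438\right) = -2047 - \left(896 - -438\right) = -2047 - \left(896 + 438\right) = -2047 - 1334 = -3381$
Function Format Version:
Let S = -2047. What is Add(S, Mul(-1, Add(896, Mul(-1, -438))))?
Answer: -3381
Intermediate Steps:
Add(S, Mul(-1, Add(896, Mul(-1, -438)))) = Add(-2047, Mul(-1, Add(896, Mul(-1, -438)))) = Add(-2047, Mul(-1, Add(896, 438))) = Add(-2047, Mul(-1, 1334)) = Add(-2047, -1334) = -3381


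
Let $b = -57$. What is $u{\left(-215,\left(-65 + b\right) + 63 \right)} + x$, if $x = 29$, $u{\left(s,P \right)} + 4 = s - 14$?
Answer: $-204$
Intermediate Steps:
$u{\left(s,P \right)} = -18 + s$ ($u{\left(s,P \right)} = -4 + \left(s - 14\right) = -4 + \left(-14 + s\right) = -18 + s$)
$u{\left(-215,\left(-65 + b\right) + 63 \right)} + x = \left(-18 - 215\right) + 29 = -233 + 29 = -204$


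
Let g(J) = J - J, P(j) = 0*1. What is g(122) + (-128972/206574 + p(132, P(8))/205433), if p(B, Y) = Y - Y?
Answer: -64486/103287 ≈ -0.62434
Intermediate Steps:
P(j) = 0
p(B, Y) = 0
g(J) = 0
g(122) + (-128972/206574 + p(132, P(8))/205433) = 0 + (-128972/206574 + 0/205433) = 0 + (-128972*1/206574 + 0*(1/205433)) = 0 + (-64486/103287 + 0) = 0 - 64486/103287 = -64486/103287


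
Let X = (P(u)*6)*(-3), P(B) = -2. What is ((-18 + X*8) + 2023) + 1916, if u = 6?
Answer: 4209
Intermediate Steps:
X = 36 (X = -2*6*(-3) = -12*(-3) = 36)
((-18 + X*8) + 2023) + 1916 = ((-18 + 36*8) + 2023) + 1916 = ((-18 + 288) + 2023) + 1916 = (270 + 2023) + 1916 = 2293 + 1916 = 4209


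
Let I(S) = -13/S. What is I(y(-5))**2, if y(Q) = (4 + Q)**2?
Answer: 169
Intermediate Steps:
I(y(-5))**2 = (-13/(4 - 5)**2)**2 = (-13/((-1)**2))**2 = (-13/1)**2 = (-13*1)**2 = (-13)**2 = 169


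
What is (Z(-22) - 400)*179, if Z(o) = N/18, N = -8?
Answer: -645116/9 ≈ -71680.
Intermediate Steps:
Z(o) = -4/9 (Z(o) = -8/18 = -8*1/18 = -4/9)
(Z(-22) - 400)*179 = (-4/9 - 400)*179 = -3604/9*179 = -645116/9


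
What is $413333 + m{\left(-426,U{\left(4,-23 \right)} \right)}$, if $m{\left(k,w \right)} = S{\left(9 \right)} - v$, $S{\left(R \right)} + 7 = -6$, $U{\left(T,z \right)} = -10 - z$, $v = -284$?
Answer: $413604$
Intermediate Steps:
$S{\left(R \right)} = -13$ ($S{\left(R \right)} = -7 - 6 = -13$)
$m{\left(k,w \right)} = 271$ ($m{\left(k,w \right)} = -13 - -284 = -13 + 284 = 271$)
$413333 + m{\left(-426,U{\left(4,-23 \right)} \right)} = 413333 + 271 = 413604$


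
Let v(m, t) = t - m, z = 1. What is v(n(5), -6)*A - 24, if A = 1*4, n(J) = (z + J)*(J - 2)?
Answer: -120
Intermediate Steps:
n(J) = (1 + J)*(-2 + J) (n(J) = (1 + J)*(J - 2) = (1 + J)*(-2 + J))
A = 4
v(n(5), -6)*A - 24 = (-6 - (-2 + 5**2 - 1*5))*4 - 24 = (-6 - (-2 + 25 - 5))*4 - 24 = (-6 - 1*18)*4 - 24 = (-6 - 18)*4 - 24 = -24*4 - 24 = -96 - 24 = -120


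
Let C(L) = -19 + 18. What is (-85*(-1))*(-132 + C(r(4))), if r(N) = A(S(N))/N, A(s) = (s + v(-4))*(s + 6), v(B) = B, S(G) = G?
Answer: -11305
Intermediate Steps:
A(s) = (-4 + s)*(6 + s) (A(s) = (s - 4)*(s + 6) = (-4 + s)*(6 + s))
r(N) = (-24 + N² + 2*N)/N
C(L) = -1
(-85*(-1))*(-132 + C(r(4))) = (-85*(-1))*(-132 - 1) = 85*(-133) = -11305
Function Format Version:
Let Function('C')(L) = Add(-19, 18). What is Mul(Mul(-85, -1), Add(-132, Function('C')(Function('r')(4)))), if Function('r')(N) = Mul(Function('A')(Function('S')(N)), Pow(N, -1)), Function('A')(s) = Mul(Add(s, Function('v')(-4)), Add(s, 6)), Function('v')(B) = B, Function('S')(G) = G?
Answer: -11305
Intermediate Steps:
Function('A')(s) = Mul(Add(-4, s), Add(6, s)) (Function('A')(s) = Mul(Add(s, -4), Add(s, 6)) = Mul(Add(-4, s), Add(6, s)))
Function('r')(N) = Mul(Pow(N, -1), Add(-24, Pow(N, 2), Mul(2, N))) (Function('r')(N) = Mul(Add(-24, Pow(N, 2), Mul(2, N)), Pow(N, -1)) = Mul(Pow(N, -1), Add(-24, Pow(N, 2), Mul(2, N))))
Function('C')(L) = -1
Mul(Mul(-85, -1), Add(-132, Function('C')(Function('r')(4)))) = Mul(Mul(-85, -1), Add(-132, -1)) = Mul(85, -133) = -11305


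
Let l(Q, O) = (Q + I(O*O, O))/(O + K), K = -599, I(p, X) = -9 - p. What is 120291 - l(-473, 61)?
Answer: 64712355/538 ≈ 1.2028e+5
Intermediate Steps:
l(Q, O) = (-9 + Q - O²)/(-599 + O) (l(Q, O) = (Q + (-9 - O*O))/(O - 599) = (Q + (-9 - O²))/(-599 + O) = (-9 + Q - O²)/(-599 + O))
120291 - l(-473, 61) = 120291 - (-9 - 473 - 1*61²)/(-599 + 61) = 120291 - (-9 - 473 - 1*3721)/(-538) = 120291 - (-1)*(-9 - 473 - 3721)/538 = 120291 - (-1)*(-4203)/538 = 120291 - 1*4203/538 = 120291 - 4203/538 = 64712355/538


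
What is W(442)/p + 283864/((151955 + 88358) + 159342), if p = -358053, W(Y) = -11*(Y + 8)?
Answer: 34538883014/47699223905 ≈ 0.72410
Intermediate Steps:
W(Y) = -88 - 11*Y (W(Y) = -11*(8 + Y) = -88 - 11*Y)
W(442)/p + 283864/((151955 + 88358) + 159342) = (-88 - 11*442)/(-358053) + 283864/((151955 + 88358) + 159342) = (-88 - 4862)*(-1/358053) + 283864/(240313 + 159342) = -4950*(-1/358053) + 283864/399655 = 1650/119351 + 283864*(1/399655) = 1650/119351 + 283864/399655 = 34538883014/47699223905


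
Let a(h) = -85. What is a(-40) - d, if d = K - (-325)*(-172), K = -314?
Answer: 56129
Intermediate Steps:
d = -56214 (d = -314 - (-325)*(-172) = -314 - 325*172 = -314 - 55900 = -56214)
a(-40) - d = -85 - 1*(-56214) = -85 + 56214 = 56129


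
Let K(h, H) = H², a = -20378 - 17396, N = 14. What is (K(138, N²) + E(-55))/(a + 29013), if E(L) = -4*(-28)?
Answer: -38528/8761 ≈ -4.3977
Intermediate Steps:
E(L) = 112
a = -37774
(K(138, N²) + E(-55))/(a + 29013) = ((14²)² + 112)/(-37774 + 29013) = (196² + 112)/(-8761) = (38416 + 112)*(-1/8761) = 38528*(-1/8761) = -38528/8761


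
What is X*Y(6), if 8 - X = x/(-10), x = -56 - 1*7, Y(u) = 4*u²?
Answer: 1224/5 ≈ 244.80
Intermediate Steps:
x = -63 (x = -56 - 7 = -63)
X = 17/10 (X = 8 - (-63)/(-10) = 8 - (-63)*(-1)/10 = 8 - 1*63/10 = 8 - 63/10 = 17/10 ≈ 1.7000)
X*Y(6) = 17*(4*6²)/10 = 17*(4*36)/10 = (17/10)*144 = 1224/5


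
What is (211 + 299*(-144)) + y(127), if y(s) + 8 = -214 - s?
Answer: -43194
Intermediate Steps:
y(s) = -222 - s (y(s) = -8 + (-214 - s) = -222 - s)
(211 + 299*(-144)) + y(127) = (211 + 299*(-144)) + (-222 - 1*127) = (211 - 43056) + (-222 - 127) = -42845 - 349 = -43194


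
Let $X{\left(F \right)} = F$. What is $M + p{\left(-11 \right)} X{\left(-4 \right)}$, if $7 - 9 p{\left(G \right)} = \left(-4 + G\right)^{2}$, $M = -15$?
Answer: $\frac{737}{9} \approx 81.889$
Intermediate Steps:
$p{\left(G \right)} = \frac{7}{9} - \frac{\left(-4 + G\right)^{2}}{9}$
$M + p{\left(-11 \right)} X{\left(-4 \right)} = -15 + \left(\frac{7}{9} - \frac{\left(-4 - 11\right)^{2}}{9}\right) \left(-4\right) = -15 + \left(\frac{7}{9} - \frac{\left(-15\right)^{2}}{9}\right) \left(-4\right) = -15 + \left(\frac{7}{9} - 25\right) \left(-4\right) = -15 - - \frac{872}{9} = -15 + \frac{872}{9} = \frac{737}{9}$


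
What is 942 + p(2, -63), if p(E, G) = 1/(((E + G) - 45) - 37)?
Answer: 134705/143 ≈ 941.99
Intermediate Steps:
p(E, G) = 1/(-82 + E + G) (p(E, G) = 1/((-45 + E + G) - 37) = 1/(-82 + E + G))
942 + p(2, -63) = 942 + 1/(-82 + 2 - 63) = 942 + 1/(-143) = 942 - 1/143 = 134705/143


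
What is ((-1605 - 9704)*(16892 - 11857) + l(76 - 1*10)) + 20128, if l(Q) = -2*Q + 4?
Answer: -56920815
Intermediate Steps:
l(Q) = 4 - 2*Q
((-1605 - 9704)*(16892 - 11857) + l(76 - 1*10)) + 20128 = ((-1605 - 9704)*(16892 - 11857) + (4 - 2*(76 - 1*10))) + 20128 = (-11309*5035 + (4 - 2*(76 - 10))) + 20128 = (-56940815 + (4 - 2*66)) + 20128 = (-56940815 + (4 - 132)) + 20128 = (-56940815 - 128) + 20128 = -56940943 + 20128 = -56920815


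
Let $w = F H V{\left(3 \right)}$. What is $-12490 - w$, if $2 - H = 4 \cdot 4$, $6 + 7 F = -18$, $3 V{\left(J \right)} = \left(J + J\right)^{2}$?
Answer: $-13066$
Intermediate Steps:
$V{\left(J \right)} = \frac{4 J^{2}}{3}$ ($V{\left(J \right)} = \frac{\left(J + J\right)^{2}}{3} = \frac{\left(2 J\right)^{2}}{3} = \frac{4 J^{2}}{3}$)
$F = - \frac{24}{7}$ ($F = - \frac{6}{7} + \frac{1}{7} \left(-18\right) = - \frac{6}{7} - \frac{18}{7} = - \frac{24}{7} \approx -3.4286$)
$H = -14$ ($H = 2 - 4 \cdot 4 = 2 - 16 = -14$)
$w = 576$ ($w = \left(- \frac{24}{7}\right) \left(-14\right) \frac{4 \cdot 3^{2}}{3} = 48 \cdot \frac{4}{3} \cdot 9 = 48 \cdot 12 = 576$)
$-12490 - w = -12490 - 576 = -13066$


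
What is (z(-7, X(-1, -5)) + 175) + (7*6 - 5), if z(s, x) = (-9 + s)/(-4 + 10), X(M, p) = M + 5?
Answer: 628/3 ≈ 209.33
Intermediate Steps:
X(M, p) = 5 + M
z(s, x) = -3/2 + s/6 (z(s, x) = (-9 + s)/6 = (-9 + s)*(1/6) = -3/2 + s/6)
(z(-7, X(-1, -5)) + 175) + (7*6 - 5) = ((-3/2 + (1/6)*(-7)) + 175) + (7*6 - 5) = ((-3/2 - 7/6) + 175) + (42 - 5) = (-8/3 + 175) + 37 = 517/3 + 37 = 628/3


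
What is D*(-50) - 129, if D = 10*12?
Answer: -6129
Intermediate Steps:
D = 120
D*(-50) - 129 = 120*(-50) - 129 = -6000 - 129 = -6129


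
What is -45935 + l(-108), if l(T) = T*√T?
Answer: -45935 - 648*I*√3 ≈ -45935.0 - 1122.4*I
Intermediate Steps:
l(T) = T^(3/2)
-45935 + l(-108) = -45935 + (-108)^(3/2) = -45935 - 648*I*√3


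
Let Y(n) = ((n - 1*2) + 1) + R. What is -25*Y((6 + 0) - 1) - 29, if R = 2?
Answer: -179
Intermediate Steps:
Y(n) = 1 + n (Y(n) = ((n - 1*2) + 1) + 2 = ((n - 2) + 1) + 2 = ((-2 + n) + 1) + 2 = (-1 + n) + 2 = 1 + n)
-25*Y((6 + 0) - 1) - 29 = -25*(1 + ((6 + 0) - 1)) - 29 = -25*(1 + (6 - 1)) - 29 = -25*(1 + 5) - 29 = -25*6 - 29 = -150 - 29 = -179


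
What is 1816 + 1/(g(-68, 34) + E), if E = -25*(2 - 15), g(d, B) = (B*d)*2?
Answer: 7806983/4299 ≈ 1816.0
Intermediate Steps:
g(d, B) = 2*B*d
E = 325 (E = -25*(-13) = 325)
1816 + 1/(g(-68, 34) + E) = 1816 + 1/(2*34*(-68) + 325) = 1816 + 1/(-4624 + 325) = 1816 + 1/(-4299) = 1816 - 1/4299 = 7806983/4299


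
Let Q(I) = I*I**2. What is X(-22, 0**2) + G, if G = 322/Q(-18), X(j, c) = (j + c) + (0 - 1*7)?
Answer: -84725/2916 ≈ -29.055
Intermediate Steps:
Q(I) = I**3
X(j, c) = -7 + c + j (X(j, c) = (c + j) + (0 - 7) = (c + j) - 7 = -7 + c + j)
G = -161/2916 (G = 322/((-18)**3) = 322/(-5832) = 322*(-1/5832) = -161/2916 ≈ -0.055213)
X(-22, 0**2) + G = (-7 + 0**2 - 22) - 161/2916 = (-7 + 0 - 22) - 161/2916 = -29 - 161/2916 = -84725/2916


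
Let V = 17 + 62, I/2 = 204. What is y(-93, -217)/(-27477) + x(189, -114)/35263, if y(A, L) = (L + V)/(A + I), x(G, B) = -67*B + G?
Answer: 22583182393/101736752355 ≈ 0.22198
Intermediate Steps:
I = 408 (I = 2*204 = 408)
x(G, B) = G - 67*B
V = 79
y(A, L) = (79 + L)/(408 + A) (y(A, L) = (L + 79)/(A + 408) = (79 + L)/(408 + A))
y(-93, -217)/(-27477) + x(189, -114)/35263 = ((79 - 217)/(408 - 93))/(-27477) + (189 - 67*(-114))/35263 = (-138/315)*(-1/27477) + (189 + 7638)*(1/35263) = ((1/315)*(-138))*(-1/27477) + 7827*(1/35263) = -46/105*(-1/27477) + 7827/35263 = 46/2885085 + 7827/35263 = 22583182393/101736752355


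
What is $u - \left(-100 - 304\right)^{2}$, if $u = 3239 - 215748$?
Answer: $-375725$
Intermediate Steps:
$u = -212509$
$u - \left(-100 - 304\right)^{2} = -212509 - \left(-100 - 304\right)^{2} = -212509 - \left(-404\right)^{2} = -212509 - 163216 = -375725$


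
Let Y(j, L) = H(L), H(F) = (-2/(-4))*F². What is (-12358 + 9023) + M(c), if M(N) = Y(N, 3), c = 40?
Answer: -6661/2 ≈ -3330.5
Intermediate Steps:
H(F) = F²/2 (H(F) = (-2*(-¼))*F² = F²/2)
Y(j, L) = L²/2
M(N) = 9/2 (M(N) = (½)*3² = (½)*9 = 9/2)
(-12358 + 9023) + M(c) = (-12358 + 9023) + 9/2 = -3335 + 9/2 = -6661/2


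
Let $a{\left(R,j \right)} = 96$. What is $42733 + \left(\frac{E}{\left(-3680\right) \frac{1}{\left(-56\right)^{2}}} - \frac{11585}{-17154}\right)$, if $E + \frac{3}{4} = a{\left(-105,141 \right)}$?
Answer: $\frac{42070512346}{986355} \approx 42653.0$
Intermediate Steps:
$E = \frac{381}{4}$ ($E = - \frac{3}{4} + 96 = \frac{381}{4} \approx 95.25$)
$42733 + \left(\frac{E}{\left(-3680\right) \frac{1}{\left(-56\right)^{2}}} - \frac{11585}{-17154}\right) = 42733 + \left(\frac{381}{4 \left(- \frac{3680}{\left(-56\right)^{2}}\right)} - \frac{11585}{-17154}\right) = 42733 + \left(\frac{381}{4 \left(- \frac{3680}{3136}\right)} - - \frac{11585}{17154}\right) = 42733 + \left(\frac{381}{4 \left(\left(-3680\right) \frac{1}{3136}\right)} + \frac{11585}{17154}\right) = 42733 + \left(\frac{381}{4 \left(- \frac{115}{98}\right)} + \frac{11585}{17154}\right) = 42733 + \left(\frac{381}{4} \left(- \frac{98}{115}\right) + \frac{11585}{17154}\right) = 42733 + \left(- \frac{18669}{230} + \frac{11585}{17154}\right) = 42733 - \frac{79395869}{986355} = \frac{42070512346}{986355}$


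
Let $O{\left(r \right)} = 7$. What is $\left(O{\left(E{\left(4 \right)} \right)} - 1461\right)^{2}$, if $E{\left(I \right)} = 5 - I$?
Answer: $2114116$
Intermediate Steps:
$\left(O{\left(E{\left(4 \right)} \right)} - 1461\right)^{2} = \left(7 - 1461\right)^{2} = \left(-1454\right)^{2} = 2114116$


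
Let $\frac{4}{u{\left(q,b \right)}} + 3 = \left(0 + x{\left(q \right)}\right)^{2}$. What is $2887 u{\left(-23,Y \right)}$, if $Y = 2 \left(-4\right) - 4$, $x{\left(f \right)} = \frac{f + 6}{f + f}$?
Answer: $- \frac{24435568}{6059} \approx -4032.9$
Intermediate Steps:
$x{\left(f \right)} = \frac{6 + f}{2 f}$
$Y = -12$ ($Y = -8 - 4 = -12$)
$u{\left(q,b \right)} = \frac{4}{-3 + \frac{\left(6 + q\right)^{2}}{4 q^{2}}}$ ($u{\left(q,b \right)} = \frac{4}{-3 + \left(0 + \frac{6 + q}{2 q}\right)^{2}} = \frac{4}{-3 + \left(\frac{6 + q}{2 q}\right)^{2}} = \frac{4}{-3 + \frac{\left(6 + q\right)^{2}}{4 q^{2}}}$)
$2887 u{\left(-23,Y \right)} = 2887 \frac{16 \left(-23\right)^{2}}{\left(6 - 23\right)^{2} - 12 \left(-23\right)^{2}} = 2887 \cdot 16 \cdot 529 \frac{1}{\left(-17\right)^{2} - 6348} = 2887 \cdot 16 \cdot 529 \frac{1}{289 - 6348} = 2887 \cdot 16 \cdot 529 \frac{1}{-6059} = 2887 \cdot 16 \cdot 529 \left(- \frac{1}{6059}\right) = 2887 \left(- \frac{8464}{6059}\right) = - \frac{24435568}{6059}$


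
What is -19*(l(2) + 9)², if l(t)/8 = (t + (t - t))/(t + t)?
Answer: -3211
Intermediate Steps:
l(t) = 4 (l(t) = 8*((t + (t - t))/(t + t)) = 8*((t + 0)/((2*t))) = 8*(t*(1/(2*t))) = 8*(½) = 4)
-19*(l(2) + 9)² = -19*(4 + 9)² = -19*13² = -19*169 = -3211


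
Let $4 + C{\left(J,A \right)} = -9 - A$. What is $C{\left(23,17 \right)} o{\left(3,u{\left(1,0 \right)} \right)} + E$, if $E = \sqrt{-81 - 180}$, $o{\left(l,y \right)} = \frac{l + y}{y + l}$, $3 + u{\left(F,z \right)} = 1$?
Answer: $-30 + 3 i \sqrt{29} \approx -30.0 + 16.155 i$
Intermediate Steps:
$C{\left(J,A \right)} = -13 - A$ ($C{\left(J,A \right)} = -4 - \left(9 + A\right) = -13 - A$)
$u{\left(F,z \right)} = -2$ ($u{\left(F,z \right)} = -3 + 1 = -2$)
$o{\left(l,y \right)} = 1$ ($o{\left(l,y \right)} = \frac{l + y}{l + y} = 1$)
$E = 3 i \sqrt{29}$ ($E = \sqrt{-261} = 3 i \sqrt{29} \approx 16.155 i$)
$C{\left(23,17 \right)} o{\left(3,u{\left(1,0 \right)} \right)} + E = \left(-13 - 17\right) 1 + 3 i \sqrt{29} = \left(-30\right) 1 + 3 i \sqrt{29} = -30 + 3 i \sqrt{29}$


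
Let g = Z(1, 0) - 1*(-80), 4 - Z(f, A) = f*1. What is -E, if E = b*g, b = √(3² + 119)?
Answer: -664*√2 ≈ -939.04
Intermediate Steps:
Z(f, A) = 4 - f
b = 8*√2 (b = √(9 + 119) = √128 = 8*√2 ≈ 11.314)
g = 83 (g = (4 - 1*1) - 1*(-80) = (4 - 1) + 80 = 3 + 80 = 83)
E = 664*√2 (E = (8*√2)*83 = 664*√2 ≈ 939.04)
-E = -664*√2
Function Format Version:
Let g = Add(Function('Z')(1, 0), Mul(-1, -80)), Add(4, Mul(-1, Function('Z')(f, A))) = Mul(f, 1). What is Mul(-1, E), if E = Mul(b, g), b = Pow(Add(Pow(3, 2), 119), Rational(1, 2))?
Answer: Mul(-664, Pow(2, Rational(1, 2))) ≈ -939.04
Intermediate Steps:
Function('Z')(f, A) = Add(4, Mul(-1, f)) (Function('Z')(f, A) = Add(4, Mul(-1, Mul(f, 1))) = Add(4, Mul(-1, f)))
b = Mul(8, Pow(2, Rational(1, 2))) (b = Pow(Add(9, 119), Rational(1, 2)) = Pow(128, Rational(1, 2)) = Mul(8, Pow(2, Rational(1, 2))) ≈ 11.314)
g = 83 (g = Add(Add(4, Mul(-1, 1)), Mul(-1, -80)) = Add(Add(4, -1), 80) = Add(3, 80) = 83)
E = Mul(664, Pow(2, Rational(1, 2))) (E = Mul(Mul(8, Pow(2, Rational(1, 2))), 83) = Mul(664, Pow(2, Rational(1, 2))) ≈ 939.04)
Mul(-1, E) = Mul(-1, Mul(664, Pow(2, Rational(1, 2)))) = Mul(-664, Pow(2, Rational(1, 2)))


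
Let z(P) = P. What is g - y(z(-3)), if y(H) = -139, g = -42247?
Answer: -42108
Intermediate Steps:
g - y(z(-3)) = -42247 - 1*(-139) = -42247 + 139 = -42108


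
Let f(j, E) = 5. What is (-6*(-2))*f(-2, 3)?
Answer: 60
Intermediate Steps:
(-6*(-2))*f(-2, 3) = -6*(-2)*5 = 12*5 = 60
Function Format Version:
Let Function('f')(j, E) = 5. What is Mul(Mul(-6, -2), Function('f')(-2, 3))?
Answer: 60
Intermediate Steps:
Mul(Mul(-6, -2), Function('f')(-2, 3)) = Mul(Mul(-6, -2), 5) = Mul(12, 5) = 60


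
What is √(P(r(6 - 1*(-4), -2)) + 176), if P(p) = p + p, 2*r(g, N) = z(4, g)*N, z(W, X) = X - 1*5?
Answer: √166 ≈ 12.884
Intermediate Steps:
z(W, X) = -5 + X (z(W, X) = X - 5 = -5 + X)
r(g, N) = N*(-5 + g)/2 (r(g, N) = ((-5 + g)*N)/2 = (N*(-5 + g))/2 = N*(-5 + g)/2)
P(p) = 2*p
√(P(r(6 - 1*(-4), -2)) + 176) = √(2*((½)*(-2)*(-5 + (6 - 1*(-4)))) + 176) = √(2*((½)*(-2)*(-5 + (6 + 4))) + 176) = √(2*((½)*(-2)*(-5 + 10)) + 176) = √(2*((½)*(-2)*5) + 176) = √(2*(-5) + 176) = √(-10 + 176) = √166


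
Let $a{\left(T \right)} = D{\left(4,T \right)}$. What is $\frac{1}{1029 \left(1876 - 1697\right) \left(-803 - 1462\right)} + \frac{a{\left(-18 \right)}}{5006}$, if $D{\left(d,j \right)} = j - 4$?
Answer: $- \frac{4589121268}{1044233115345} \approx -0.0043947$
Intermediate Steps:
$D{\left(d,j \right)} = -4 + j$
$a{\left(T \right)} = -4 + T$
$\frac{1}{1029 \left(1876 - 1697\right) \left(-803 - 1462\right)} + \frac{a{\left(-18 \right)}}{5006} = \frac{1}{1029 \left(1876 - 1697\right) \left(-803 - 1462\right)} + \frac{-4 - 18}{5006} = \frac{1}{1029 \cdot 179 \left(-2265\right)} - \frac{11}{2503} = \frac{1}{1029 \left(-405435\right)} - \frac{11}{2503} = \frac{1}{1029} \left(- \frac{1}{405435}\right) - \frac{11}{2503} = - \frac{1}{417192615} - \frac{11}{2503} = - \frac{4589121268}{1044233115345}$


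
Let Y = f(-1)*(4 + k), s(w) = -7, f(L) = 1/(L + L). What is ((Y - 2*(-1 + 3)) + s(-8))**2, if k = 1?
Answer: 729/4 ≈ 182.25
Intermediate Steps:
f(L) = 1/(2*L)
Y = -5/2 (Y = ((1/2)/(-1))*(4 + 1) = ((1/2)*(-1))*5 = -1/2*5 = -5/2 ≈ -2.5000)
((Y - 2*(-1 + 3)) + s(-8))**2 = ((-5/2 - 2*(-1 + 3)) - 7)**2 = ((-5/2 - 2*2) - 7)**2 = ((-5/2 - 4) - 7)**2 = (-13/2 - 7)**2 = (-27/2)**2 = 729/4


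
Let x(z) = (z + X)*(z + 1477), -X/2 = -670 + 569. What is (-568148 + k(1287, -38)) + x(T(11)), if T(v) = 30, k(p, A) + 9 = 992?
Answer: -217541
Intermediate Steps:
k(p, A) = 983 (k(p, A) = -9 + 992 = 983)
X = 202 (X = -2*(-670 + 569) = -2*(-101) = 202)
x(z) = (202 + z)*(1477 + z) (x(z) = (z + 202)*(z + 1477) = (202 + z)*(1477 + z))
(-568148 + k(1287, -38)) + x(T(11)) = (-568148 + 983) + (298354 + 30**2 + 1679*30) = -567165 + (298354 + 900 + 50370) = -567165 + 349624 = -217541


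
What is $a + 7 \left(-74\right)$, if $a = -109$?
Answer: $-627$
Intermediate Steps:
$a + 7 \left(-74\right) = -109 + 7 \left(-74\right) = -109 - 518 = -627$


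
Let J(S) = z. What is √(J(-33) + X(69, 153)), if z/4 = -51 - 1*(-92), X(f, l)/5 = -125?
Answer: I*√461 ≈ 21.471*I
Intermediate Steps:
X(f, l) = -625 (X(f, l) = 5*(-125) = -625)
z = 164 (z = 4*(-51 - 1*(-92)) = 4*(-51 + 92) = 4*41 = 164)
J(S) = 164
√(J(-33) + X(69, 153)) = √(164 - 625) = √(-461) = I*√461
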